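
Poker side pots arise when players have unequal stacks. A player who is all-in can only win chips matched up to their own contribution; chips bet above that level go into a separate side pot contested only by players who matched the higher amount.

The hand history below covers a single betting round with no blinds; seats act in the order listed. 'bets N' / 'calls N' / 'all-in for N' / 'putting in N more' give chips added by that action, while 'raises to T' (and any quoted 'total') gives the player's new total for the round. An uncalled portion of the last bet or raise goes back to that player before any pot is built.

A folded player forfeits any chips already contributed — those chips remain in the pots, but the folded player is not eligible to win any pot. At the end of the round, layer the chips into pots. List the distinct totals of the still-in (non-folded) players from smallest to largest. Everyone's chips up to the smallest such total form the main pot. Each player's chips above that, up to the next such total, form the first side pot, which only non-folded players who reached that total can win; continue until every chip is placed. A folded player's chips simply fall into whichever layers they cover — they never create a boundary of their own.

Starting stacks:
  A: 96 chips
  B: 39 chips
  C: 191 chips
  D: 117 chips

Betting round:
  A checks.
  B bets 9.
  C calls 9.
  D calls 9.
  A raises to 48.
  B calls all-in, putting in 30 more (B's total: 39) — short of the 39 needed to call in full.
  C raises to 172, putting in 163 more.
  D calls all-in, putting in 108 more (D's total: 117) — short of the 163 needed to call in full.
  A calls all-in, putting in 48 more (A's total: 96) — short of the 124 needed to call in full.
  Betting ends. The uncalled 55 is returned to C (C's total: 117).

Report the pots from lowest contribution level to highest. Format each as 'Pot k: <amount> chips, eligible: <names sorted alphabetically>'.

Pot 1: 156 chips, eligible: A, B, C, D
Pot 2: 171 chips, eligible: A, C, D
Pot 3: 42 chips, eligible: C, D

Derivation:
Contributions (after 55 returned to C): A=96, B=39, C=117, D=117
Pot levels (distinct totals of non-folded players): 39, 96, 117
Layer 1-39: 39 each from A, B, C, D = 39*4 = 156 chips; eligible A, B, C, D
Layer 40-96: 57 each from A, C, D = 57*3 = 171 chips; eligible A, C, D
Layer 97-117: 21 each from C, D = 21*2 = 42 chips; eligible C, D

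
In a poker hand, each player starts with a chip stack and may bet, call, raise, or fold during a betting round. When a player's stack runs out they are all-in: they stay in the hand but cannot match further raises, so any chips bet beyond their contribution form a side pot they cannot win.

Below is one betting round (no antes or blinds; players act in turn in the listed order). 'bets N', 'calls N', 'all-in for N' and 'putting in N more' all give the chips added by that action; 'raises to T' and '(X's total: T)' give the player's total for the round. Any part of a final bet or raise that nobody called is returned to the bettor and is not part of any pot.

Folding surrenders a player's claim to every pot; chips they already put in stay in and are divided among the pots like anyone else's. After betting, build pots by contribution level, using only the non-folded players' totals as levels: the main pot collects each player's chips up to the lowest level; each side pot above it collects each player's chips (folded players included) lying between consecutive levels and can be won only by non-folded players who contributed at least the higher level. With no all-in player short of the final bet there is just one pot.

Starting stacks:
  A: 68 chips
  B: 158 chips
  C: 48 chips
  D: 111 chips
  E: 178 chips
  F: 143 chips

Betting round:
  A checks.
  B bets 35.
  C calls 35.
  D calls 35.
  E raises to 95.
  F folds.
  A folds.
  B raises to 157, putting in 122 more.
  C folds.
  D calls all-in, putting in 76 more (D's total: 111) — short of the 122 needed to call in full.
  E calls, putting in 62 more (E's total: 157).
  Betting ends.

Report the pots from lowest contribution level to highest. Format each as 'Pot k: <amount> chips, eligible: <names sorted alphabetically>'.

Pot 1: 368 chips, eligible: B, D, E
Pot 2: 92 chips, eligible: B, E

Derivation:
Contributions: B=157, C=35, D=111, E=157
Folded: A, C, F
Pot levels (distinct totals of non-folded players): 111, 157
Layer 1-111: B 111 + C 35 + D 111 + E 111 = 368 chips; eligible B, D, E
Layer 112-157: 46 each from B, E = 46*2 = 92 chips; eligible B, E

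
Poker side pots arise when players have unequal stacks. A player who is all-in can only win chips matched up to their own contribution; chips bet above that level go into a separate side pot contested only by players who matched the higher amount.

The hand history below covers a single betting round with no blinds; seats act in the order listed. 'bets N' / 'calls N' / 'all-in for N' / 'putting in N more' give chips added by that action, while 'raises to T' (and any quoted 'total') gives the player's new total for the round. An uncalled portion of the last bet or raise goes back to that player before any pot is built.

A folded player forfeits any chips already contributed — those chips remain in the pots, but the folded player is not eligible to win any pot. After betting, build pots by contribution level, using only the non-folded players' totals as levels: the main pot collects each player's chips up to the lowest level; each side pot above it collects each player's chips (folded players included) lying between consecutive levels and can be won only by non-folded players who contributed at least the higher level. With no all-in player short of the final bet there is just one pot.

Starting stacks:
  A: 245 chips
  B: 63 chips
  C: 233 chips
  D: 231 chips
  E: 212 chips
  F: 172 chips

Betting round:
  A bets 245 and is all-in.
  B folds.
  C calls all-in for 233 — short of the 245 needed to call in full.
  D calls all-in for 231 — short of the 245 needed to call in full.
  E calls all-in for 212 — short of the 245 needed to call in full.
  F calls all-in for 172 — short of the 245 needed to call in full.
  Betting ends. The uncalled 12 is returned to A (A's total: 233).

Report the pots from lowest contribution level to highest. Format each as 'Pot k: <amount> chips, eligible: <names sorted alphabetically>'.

Contributions (after 12 returned to A): A=233, C=233, D=231, E=212, F=172
Folded: B
Pot levels (distinct totals of non-folded players): 172, 212, 231, 233
Layer 1-172: 172 each from A, C, D, E, F = 172*5 = 860 chips; eligible A, C, D, E, F
Layer 173-212: 40 each from A, C, D, E = 40*4 = 160 chips; eligible A, C, D, E
Layer 213-231: 19 each from A, C, D = 19*3 = 57 chips; eligible A, C, D
Layer 232-233: 2 each from A, C = 2*2 = 4 chips; eligible A, C

Pot 1: 860 chips, eligible: A, C, D, E, F
Pot 2: 160 chips, eligible: A, C, D, E
Pot 3: 57 chips, eligible: A, C, D
Pot 4: 4 chips, eligible: A, C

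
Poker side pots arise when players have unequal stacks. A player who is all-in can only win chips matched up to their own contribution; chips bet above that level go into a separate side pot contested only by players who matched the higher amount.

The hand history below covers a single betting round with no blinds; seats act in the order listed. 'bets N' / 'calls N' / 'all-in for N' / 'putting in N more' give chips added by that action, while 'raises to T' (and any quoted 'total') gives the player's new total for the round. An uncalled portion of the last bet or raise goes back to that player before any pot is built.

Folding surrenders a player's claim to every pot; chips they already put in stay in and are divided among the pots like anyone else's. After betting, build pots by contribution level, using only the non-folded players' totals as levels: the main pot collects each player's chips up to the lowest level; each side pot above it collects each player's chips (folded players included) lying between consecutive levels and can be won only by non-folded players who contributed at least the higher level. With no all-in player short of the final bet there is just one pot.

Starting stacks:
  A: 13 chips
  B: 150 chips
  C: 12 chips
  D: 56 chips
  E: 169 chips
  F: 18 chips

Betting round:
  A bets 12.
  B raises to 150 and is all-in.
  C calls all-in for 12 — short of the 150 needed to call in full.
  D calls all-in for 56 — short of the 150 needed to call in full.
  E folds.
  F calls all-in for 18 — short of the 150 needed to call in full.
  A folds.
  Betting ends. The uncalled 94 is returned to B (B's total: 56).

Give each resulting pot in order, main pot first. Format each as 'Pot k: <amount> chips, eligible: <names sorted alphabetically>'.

Pot 1: 60 chips, eligible: B, C, D, F
Pot 2: 18 chips, eligible: B, D, F
Pot 3: 76 chips, eligible: B, D

Derivation:
Contributions (after 94 returned to B): A=12, B=56, C=12, D=56, F=18
Folded: A, E
Pot levels (distinct totals of non-folded players): 12, 18, 56
Layer 1-12: 12 each from A, B, C, D, F = 12*5 = 60 chips; eligible B, C, D, F
Layer 13-18: 6 each from B, D, F = 6*3 = 18 chips; eligible B, D, F
Layer 19-56: 38 each from B, D = 38*2 = 76 chips; eligible B, D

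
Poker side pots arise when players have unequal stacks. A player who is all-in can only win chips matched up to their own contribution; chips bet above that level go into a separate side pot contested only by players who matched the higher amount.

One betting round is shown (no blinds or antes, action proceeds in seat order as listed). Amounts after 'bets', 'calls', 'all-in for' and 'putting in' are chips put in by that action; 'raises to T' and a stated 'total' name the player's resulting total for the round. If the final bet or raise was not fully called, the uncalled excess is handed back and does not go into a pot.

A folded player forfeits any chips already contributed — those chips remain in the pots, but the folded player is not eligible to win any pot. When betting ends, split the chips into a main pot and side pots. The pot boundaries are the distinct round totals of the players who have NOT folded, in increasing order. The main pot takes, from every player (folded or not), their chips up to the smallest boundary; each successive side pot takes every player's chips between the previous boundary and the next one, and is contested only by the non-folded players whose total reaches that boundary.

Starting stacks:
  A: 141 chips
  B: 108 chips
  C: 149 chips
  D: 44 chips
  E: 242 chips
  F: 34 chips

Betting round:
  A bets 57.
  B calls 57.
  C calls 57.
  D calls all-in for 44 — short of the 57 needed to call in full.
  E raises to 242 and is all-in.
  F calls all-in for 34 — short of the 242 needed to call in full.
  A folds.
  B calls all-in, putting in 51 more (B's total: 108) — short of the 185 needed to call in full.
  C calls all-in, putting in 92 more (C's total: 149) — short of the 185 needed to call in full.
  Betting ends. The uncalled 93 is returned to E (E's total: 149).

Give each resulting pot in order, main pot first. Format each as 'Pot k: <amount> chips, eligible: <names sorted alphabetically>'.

Contributions (after 93 returned to E): A=57, B=108, C=149, D=44, E=149, F=34
Folded: A
Pot levels (distinct totals of non-folded players): 34, 44, 108, 149
Layer 1-34: 34 each from A, B, C, D, E, F = 34*6 = 204 chips; eligible B, C, D, E, F
Layer 35-44: 10 each from A, B, C, D, E = 10*5 = 50 chips; eligible B, C, D, E
Layer 45-108: A 13 + B 64 + C 64 + E 64 = 205 chips; eligible B, C, E
Layer 109-149: 41 each from C, E = 41*2 = 82 chips; eligible C, E

Pot 1: 204 chips, eligible: B, C, D, E, F
Pot 2: 50 chips, eligible: B, C, D, E
Pot 3: 205 chips, eligible: B, C, E
Pot 4: 82 chips, eligible: C, E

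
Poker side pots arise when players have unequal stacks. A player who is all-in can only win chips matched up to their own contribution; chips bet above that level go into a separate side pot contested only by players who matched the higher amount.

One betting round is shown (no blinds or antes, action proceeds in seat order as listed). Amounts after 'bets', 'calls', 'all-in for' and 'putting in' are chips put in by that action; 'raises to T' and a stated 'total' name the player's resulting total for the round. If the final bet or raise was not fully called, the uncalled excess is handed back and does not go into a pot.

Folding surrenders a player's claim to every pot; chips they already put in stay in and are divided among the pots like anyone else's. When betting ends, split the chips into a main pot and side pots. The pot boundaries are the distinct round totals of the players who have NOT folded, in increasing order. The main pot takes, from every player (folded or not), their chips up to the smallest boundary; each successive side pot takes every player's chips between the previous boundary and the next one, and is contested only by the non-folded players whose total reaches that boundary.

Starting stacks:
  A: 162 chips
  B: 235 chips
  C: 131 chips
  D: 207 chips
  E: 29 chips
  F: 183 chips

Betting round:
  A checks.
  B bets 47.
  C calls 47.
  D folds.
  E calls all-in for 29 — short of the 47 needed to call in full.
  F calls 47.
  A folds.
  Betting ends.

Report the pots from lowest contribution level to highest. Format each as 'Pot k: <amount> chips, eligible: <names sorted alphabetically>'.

Pot 1: 116 chips, eligible: B, C, E, F
Pot 2: 54 chips, eligible: B, C, F

Derivation:
Contributions: B=47, C=47, E=29, F=47
Folded: A, D
Pot levels (distinct totals of non-folded players): 29, 47
Layer 1-29: 29 each from B, C, E, F = 29*4 = 116 chips; eligible B, C, E, F
Layer 30-47: 18 each from B, C, F = 18*3 = 54 chips; eligible B, C, F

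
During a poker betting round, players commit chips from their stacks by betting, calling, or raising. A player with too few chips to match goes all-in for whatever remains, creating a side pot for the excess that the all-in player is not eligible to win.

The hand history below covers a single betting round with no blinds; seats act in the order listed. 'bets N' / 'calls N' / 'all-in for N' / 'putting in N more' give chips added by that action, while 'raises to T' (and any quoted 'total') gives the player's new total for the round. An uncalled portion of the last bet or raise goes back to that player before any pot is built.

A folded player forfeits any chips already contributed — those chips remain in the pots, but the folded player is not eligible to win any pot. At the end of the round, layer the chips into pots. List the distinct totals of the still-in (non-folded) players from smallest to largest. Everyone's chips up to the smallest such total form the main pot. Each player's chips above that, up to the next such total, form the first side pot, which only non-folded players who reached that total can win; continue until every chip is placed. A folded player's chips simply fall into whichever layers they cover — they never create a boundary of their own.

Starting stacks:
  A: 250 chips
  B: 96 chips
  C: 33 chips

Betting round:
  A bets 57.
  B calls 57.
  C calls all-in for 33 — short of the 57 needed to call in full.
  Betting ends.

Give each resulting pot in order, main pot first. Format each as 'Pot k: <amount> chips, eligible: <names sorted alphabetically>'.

Contributions: A=57, B=57, C=33
Pot levels (distinct totals of non-folded players): 33, 57
Layer 1-33: 33 each from A, B, C = 33*3 = 99 chips; eligible A, B, C
Layer 34-57: 24 each from A, B = 24*2 = 48 chips; eligible A, B

Pot 1: 99 chips, eligible: A, B, C
Pot 2: 48 chips, eligible: A, B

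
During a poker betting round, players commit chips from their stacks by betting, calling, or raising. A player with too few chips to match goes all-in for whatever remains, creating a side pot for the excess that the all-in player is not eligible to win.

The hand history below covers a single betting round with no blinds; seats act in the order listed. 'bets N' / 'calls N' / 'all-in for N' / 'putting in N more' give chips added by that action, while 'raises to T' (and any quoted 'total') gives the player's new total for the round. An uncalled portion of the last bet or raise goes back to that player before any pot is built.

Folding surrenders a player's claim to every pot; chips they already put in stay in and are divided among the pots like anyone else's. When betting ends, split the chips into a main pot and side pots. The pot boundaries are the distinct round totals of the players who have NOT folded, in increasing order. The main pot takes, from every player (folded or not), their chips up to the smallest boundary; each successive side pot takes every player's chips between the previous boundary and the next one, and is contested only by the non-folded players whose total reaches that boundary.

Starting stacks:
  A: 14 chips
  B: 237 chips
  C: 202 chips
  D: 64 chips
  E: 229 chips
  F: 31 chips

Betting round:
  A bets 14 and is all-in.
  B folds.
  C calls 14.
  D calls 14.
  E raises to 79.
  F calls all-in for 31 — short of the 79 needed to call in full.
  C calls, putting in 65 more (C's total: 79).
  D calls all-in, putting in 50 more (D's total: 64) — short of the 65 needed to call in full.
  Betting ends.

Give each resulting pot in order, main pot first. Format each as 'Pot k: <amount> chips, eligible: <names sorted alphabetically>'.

Contributions: A=14, C=79, D=64, E=79, F=31
Folded: B
Pot levels (distinct totals of non-folded players): 14, 31, 64, 79
Layer 1-14: 14 each from A, C, D, E, F = 14*5 = 70 chips; eligible A, C, D, E, F
Layer 15-31: 17 each from C, D, E, F = 17*4 = 68 chips; eligible C, D, E, F
Layer 32-64: 33 each from C, D, E = 33*3 = 99 chips; eligible C, D, E
Layer 65-79: 15 each from C, E = 15*2 = 30 chips; eligible C, E

Pot 1: 70 chips, eligible: A, C, D, E, F
Pot 2: 68 chips, eligible: C, D, E, F
Pot 3: 99 chips, eligible: C, D, E
Pot 4: 30 chips, eligible: C, E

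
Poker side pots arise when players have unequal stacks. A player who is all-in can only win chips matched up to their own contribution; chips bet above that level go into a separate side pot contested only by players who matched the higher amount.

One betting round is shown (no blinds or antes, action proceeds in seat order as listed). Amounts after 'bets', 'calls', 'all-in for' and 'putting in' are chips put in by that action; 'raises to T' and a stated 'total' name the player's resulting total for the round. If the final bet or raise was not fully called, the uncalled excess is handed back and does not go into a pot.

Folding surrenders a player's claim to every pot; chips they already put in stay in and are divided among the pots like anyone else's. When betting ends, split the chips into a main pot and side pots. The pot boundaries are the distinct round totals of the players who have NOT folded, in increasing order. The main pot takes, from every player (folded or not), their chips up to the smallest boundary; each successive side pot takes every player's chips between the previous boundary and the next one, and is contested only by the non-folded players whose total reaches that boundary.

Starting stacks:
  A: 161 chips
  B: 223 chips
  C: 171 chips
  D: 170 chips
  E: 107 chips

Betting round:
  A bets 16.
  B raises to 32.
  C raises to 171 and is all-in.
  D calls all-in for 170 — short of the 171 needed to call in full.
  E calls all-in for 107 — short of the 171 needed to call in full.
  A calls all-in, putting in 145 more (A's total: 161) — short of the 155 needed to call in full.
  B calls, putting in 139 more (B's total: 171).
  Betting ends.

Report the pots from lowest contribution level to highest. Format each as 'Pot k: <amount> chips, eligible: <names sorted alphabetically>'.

Pot 1: 535 chips, eligible: A, B, C, D, E
Pot 2: 216 chips, eligible: A, B, C, D
Pot 3: 27 chips, eligible: B, C, D
Pot 4: 2 chips, eligible: B, C

Derivation:
Contributions: A=161, B=171, C=171, D=170, E=107
Pot levels (distinct totals of non-folded players): 107, 161, 170, 171
Layer 1-107: 107 each from A, B, C, D, E = 107*5 = 535 chips; eligible A, B, C, D, E
Layer 108-161: 54 each from A, B, C, D = 54*4 = 216 chips; eligible A, B, C, D
Layer 162-170: 9 each from B, C, D = 9*3 = 27 chips; eligible B, C, D
Layer 171-171: 1 each from B, C = 1*2 = 2 chips; eligible B, C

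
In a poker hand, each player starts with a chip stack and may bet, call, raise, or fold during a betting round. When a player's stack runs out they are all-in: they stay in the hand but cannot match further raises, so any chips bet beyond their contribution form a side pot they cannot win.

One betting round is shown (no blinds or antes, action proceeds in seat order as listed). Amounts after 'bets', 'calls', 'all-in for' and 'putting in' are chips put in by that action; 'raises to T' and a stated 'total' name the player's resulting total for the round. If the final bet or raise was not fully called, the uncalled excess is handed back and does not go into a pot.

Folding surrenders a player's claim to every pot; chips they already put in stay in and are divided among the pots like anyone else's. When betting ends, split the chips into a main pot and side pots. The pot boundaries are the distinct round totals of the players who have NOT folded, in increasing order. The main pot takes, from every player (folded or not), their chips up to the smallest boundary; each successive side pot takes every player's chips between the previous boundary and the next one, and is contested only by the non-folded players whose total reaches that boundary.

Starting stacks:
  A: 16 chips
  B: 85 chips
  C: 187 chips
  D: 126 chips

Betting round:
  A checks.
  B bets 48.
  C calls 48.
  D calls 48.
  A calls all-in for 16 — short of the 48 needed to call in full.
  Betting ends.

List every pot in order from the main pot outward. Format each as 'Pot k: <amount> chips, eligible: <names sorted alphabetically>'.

Contributions: A=16, B=48, C=48, D=48
Pot levels (distinct totals of non-folded players): 16, 48
Layer 1-16: 16 each from A, B, C, D = 16*4 = 64 chips; eligible A, B, C, D
Layer 17-48: 32 each from B, C, D = 32*3 = 96 chips; eligible B, C, D

Pot 1: 64 chips, eligible: A, B, C, D
Pot 2: 96 chips, eligible: B, C, D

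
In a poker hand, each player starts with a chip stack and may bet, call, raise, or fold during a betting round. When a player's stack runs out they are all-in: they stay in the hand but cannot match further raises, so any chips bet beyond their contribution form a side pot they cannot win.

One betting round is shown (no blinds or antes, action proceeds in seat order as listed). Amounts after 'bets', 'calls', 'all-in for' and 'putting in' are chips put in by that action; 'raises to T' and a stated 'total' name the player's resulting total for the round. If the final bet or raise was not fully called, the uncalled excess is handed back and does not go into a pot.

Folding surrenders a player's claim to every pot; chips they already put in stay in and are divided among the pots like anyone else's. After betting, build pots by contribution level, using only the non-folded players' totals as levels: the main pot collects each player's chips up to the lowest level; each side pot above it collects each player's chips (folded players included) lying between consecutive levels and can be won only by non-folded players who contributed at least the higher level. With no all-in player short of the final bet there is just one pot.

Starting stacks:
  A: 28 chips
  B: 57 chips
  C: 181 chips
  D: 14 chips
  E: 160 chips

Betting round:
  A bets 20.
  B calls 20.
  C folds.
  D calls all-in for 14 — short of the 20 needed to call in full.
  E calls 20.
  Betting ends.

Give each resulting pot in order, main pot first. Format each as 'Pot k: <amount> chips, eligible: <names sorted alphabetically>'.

Contributions: A=20, B=20, D=14, E=20
Folded: C
Pot levels (distinct totals of non-folded players): 14, 20
Layer 1-14: 14 each from A, B, D, E = 14*4 = 56 chips; eligible A, B, D, E
Layer 15-20: 6 each from A, B, E = 6*3 = 18 chips; eligible A, B, E

Pot 1: 56 chips, eligible: A, B, D, E
Pot 2: 18 chips, eligible: A, B, E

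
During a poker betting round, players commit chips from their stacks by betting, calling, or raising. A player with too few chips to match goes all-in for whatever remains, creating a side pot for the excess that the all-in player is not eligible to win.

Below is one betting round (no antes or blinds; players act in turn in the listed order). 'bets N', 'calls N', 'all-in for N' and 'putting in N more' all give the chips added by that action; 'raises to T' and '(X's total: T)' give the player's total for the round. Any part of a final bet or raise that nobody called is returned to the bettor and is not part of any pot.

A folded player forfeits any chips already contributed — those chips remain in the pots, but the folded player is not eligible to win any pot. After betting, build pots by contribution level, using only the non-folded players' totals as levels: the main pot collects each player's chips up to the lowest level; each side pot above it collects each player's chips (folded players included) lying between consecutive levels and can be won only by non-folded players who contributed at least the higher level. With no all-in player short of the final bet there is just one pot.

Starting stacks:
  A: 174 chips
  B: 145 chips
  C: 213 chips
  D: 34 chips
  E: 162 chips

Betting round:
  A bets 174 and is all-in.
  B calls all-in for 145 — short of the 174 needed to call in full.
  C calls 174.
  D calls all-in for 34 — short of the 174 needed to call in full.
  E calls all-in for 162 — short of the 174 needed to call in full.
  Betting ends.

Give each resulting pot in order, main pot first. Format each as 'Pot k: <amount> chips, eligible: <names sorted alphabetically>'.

Pot 1: 170 chips, eligible: A, B, C, D, E
Pot 2: 444 chips, eligible: A, B, C, E
Pot 3: 51 chips, eligible: A, C, E
Pot 4: 24 chips, eligible: A, C

Derivation:
Contributions: A=174, B=145, C=174, D=34, E=162
Pot levels (distinct totals of non-folded players): 34, 145, 162, 174
Layer 1-34: 34 each from A, B, C, D, E = 34*5 = 170 chips; eligible A, B, C, D, E
Layer 35-145: 111 each from A, B, C, E = 111*4 = 444 chips; eligible A, B, C, E
Layer 146-162: 17 each from A, C, E = 17*3 = 51 chips; eligible A, C, E
Layer 163-174: 12 each from A, C = 12*2 = 24 chips; eligible A, C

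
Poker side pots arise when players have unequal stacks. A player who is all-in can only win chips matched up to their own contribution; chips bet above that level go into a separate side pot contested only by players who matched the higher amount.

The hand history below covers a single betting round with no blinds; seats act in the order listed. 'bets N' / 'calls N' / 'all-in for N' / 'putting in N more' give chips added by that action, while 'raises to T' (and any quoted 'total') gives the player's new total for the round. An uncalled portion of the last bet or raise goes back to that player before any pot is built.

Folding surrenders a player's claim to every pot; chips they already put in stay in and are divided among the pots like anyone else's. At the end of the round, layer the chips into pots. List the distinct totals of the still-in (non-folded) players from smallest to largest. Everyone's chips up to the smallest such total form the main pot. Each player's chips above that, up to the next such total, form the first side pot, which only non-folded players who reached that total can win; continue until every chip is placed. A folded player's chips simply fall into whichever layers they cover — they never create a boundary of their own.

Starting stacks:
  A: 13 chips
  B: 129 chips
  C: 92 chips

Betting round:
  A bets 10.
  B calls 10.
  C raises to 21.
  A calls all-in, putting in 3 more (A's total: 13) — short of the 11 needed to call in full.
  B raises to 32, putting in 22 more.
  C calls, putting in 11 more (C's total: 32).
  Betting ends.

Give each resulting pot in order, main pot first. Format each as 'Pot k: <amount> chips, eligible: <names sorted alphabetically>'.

Pot 1: 39 chips, eligible: A, B, C
Pot 2: 38 chips, eligible: B, C

Derivation:
Contributions: A=13, B=32, C=32
Pot levels (distinct totals of non-folded players): 13, 32
Layer 1-13: 13 each from A, B, C = 13*3 = 39 chips; eligible A, B, C
Layer 14-32: 19 each from B, C = 19*2 = 38 chips; eligible B, C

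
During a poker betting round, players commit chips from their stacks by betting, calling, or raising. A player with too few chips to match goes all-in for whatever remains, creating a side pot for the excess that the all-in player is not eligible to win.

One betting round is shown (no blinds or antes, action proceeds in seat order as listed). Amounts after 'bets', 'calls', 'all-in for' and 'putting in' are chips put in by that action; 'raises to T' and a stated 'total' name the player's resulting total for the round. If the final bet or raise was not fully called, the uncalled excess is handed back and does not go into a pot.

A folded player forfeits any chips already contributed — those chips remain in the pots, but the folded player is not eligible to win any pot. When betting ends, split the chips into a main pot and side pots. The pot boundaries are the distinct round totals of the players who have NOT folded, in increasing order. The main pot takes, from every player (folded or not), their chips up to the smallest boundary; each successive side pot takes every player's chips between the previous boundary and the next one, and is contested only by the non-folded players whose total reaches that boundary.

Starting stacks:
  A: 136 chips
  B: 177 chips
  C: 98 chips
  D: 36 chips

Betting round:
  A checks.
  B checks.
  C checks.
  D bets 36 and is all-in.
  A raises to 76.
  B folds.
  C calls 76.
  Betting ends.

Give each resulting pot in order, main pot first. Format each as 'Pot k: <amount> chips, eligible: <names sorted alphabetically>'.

Pot 1: 108 chips, eligible: A, C, D
Pot 2: 80 chips, eligible: A, C

Derivation:
Contributions: A=76, C=76, D=36
Folded: B
Pot levels (distinct totals of non-folded players): 36, 76
Layer 1-36: 36 each from A, C, D = 36*3 = 108 chips; eligible A, C, D
Layer 37-76: 40 each from A, C = 40*2 = 80 chips; eligible A, C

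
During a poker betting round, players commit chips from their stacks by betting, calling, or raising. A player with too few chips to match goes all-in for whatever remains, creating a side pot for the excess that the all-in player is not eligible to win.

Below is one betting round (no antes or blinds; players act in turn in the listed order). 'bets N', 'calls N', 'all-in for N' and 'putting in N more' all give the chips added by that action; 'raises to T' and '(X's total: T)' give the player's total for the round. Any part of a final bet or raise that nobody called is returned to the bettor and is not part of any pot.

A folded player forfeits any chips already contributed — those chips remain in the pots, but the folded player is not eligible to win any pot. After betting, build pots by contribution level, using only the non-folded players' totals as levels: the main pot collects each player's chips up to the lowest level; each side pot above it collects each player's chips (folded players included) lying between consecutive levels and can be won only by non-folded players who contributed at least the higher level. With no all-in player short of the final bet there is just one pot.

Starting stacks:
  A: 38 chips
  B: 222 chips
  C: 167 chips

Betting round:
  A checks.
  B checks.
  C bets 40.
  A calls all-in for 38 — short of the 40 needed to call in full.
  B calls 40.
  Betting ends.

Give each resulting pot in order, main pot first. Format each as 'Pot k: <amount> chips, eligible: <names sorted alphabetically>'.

Pot 1: 114 chips, eligible: A, B, C
Pot 2: 4 chips, eligible: B, C

Derivation:
Contributions: A=38, B=40, C=40
Pot levels (distinct totals of non-folded players): 38, 40
Layer 1-38: 38 each from A, B, C = 38*3 = 114 chips; eligible A, B, C
Layer 39-40: 2 each from B, C = 2*2 = 4 chips; eligible B, C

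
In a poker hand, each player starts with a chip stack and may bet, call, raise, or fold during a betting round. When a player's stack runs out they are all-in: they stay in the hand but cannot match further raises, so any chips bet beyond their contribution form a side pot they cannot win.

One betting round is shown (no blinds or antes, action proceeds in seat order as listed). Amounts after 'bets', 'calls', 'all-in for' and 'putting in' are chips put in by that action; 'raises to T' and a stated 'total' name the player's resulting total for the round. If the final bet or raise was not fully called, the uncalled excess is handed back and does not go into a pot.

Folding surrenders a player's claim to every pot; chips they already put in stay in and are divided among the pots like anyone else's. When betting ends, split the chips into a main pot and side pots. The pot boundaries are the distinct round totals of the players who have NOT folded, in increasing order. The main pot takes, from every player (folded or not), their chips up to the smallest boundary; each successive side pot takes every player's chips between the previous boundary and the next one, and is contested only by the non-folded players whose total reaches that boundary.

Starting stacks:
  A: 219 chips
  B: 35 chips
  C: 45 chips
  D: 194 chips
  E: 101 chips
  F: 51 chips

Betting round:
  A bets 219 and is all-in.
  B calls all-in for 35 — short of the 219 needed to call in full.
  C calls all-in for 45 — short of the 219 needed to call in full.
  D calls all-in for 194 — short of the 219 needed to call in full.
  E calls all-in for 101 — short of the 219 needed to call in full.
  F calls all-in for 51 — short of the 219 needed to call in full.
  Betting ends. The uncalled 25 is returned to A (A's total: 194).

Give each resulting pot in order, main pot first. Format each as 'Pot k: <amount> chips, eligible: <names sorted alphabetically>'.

Pot 1: 210 chips, eligible: A, B, C, D, E, F
Pot 2: 50 chips, eligible: A, C, D, E, F
Pot 3: 24 chips, eligible: A, D, E, F
Pot 4: 150 chips, eligible: A, D, E
Pot 5: 186 chips, eligible: A, D

Derivation:
Contributions (after 25 returned to A): A=194, B=35, C=45, D=194, E=101, F=51
Pot levels (distinct totals of non-folded players): 35, 45, 51, 101, 194
Layer 1-35: 35 each from A, B, C, D, E, F = 35*6 = 210 chips; eligible A, B, C, D, E, F
Layer 36-45: 10 each from A, C, D, E, F = 10*5 = 50 chips; eligible A, C, D, E, F
Layer 46-51: 6 each from A, D, E, F = 6*4 = 24 chips; eligible A, D, E, F
Layer 52-101: 50 each from A, D, E = 50*3 = 150 chips; eligible A, D, E
Layer 102-194: 93 each from A, D = 93*2 = 186 chips; eligible A, D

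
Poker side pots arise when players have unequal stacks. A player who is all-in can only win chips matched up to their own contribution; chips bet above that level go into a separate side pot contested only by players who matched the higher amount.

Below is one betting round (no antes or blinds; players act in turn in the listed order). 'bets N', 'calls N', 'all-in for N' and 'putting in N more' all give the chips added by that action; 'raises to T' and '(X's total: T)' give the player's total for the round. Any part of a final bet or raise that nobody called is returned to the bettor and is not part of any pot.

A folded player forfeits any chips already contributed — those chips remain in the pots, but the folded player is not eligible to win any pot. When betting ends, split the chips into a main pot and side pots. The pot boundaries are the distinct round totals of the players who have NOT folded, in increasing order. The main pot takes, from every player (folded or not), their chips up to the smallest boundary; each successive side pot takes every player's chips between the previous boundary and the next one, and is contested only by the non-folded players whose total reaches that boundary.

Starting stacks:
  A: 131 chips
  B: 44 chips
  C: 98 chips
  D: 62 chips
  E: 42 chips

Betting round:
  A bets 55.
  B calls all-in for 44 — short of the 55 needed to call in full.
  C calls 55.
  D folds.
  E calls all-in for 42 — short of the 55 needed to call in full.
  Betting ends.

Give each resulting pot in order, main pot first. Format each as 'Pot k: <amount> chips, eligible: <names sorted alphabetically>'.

Contributions: A=55, B=44, C=55, E=42
Folded: D
Pot levels (distinct totals of non-folded players): 42, 44, 55
Layer 1-42: 42 each from A, B, C, E = 42*4 = 168 chips; eligible A, B, C, E
Layer 43-44: 2 each from A, B, C = 2*3 = 6 chips; eligible A, B, C
Layer 45-55: 11 each from A, C = 11*2 = 22 chips; eligible A, C

Pot 1: 168 chips, eligible: A, B, C, E
Pot 2: 6 chips, eligible: A, B, C
Pot 3: 22 chips, eligible: A, C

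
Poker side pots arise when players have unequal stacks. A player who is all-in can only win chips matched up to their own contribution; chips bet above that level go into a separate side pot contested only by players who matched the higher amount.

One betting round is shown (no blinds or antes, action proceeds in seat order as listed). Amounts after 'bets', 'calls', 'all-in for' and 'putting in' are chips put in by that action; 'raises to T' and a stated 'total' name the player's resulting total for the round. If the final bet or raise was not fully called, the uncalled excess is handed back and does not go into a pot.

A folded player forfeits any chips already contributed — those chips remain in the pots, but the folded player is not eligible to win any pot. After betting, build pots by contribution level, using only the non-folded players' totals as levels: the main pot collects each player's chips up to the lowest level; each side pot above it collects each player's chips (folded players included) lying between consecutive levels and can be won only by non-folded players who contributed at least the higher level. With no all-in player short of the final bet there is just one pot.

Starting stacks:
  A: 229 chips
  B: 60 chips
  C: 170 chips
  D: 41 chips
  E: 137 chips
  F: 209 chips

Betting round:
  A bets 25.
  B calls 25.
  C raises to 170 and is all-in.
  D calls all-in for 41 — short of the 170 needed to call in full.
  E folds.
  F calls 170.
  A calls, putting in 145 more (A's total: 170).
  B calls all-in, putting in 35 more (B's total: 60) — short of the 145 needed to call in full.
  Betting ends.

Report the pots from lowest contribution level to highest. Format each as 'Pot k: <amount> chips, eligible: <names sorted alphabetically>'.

Contributions: A=170, B=60, C=170, D=41, F=170
Folded: E
Pot levels (distinct totals of non-folded players): 41, 60, 170
Layer 1-41: 41 each from A, B, C, D, F = 41*5 = 205 chips; eligible A, B, C, D, F
Layer 42-60: 19 each from A, B, C, F = 19*4 = 76 chips; eligible A, B, C, F
Layer 61-170: 110 each from A, C, F = 110*3 = 330 chips; eligible A, C, F

Pot 1: 205 chips, eligible: A, B, C, D, F
Pot 2: 76 chips, eligible: A, B, C, F
Pot 3: 330 chips, eligible: A, C, F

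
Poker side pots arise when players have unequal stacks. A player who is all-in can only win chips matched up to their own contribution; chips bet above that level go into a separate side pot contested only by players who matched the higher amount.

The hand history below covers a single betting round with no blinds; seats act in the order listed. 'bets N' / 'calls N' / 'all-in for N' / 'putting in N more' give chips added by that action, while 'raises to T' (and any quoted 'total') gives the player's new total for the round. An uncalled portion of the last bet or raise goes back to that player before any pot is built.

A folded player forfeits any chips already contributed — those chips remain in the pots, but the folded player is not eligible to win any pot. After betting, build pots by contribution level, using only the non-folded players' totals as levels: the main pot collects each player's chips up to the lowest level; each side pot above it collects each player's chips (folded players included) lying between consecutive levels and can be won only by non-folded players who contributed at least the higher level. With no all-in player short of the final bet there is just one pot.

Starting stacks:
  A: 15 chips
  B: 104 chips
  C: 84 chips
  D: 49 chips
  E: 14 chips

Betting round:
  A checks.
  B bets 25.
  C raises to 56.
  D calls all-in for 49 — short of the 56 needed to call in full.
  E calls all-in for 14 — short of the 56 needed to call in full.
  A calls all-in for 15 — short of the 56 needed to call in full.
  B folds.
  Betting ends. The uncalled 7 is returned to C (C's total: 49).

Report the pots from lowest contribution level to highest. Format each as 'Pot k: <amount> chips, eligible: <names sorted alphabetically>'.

Pot 1: 70 chips, eligible: A, C, D, E
Pot 2: 4 chips, eligible: A, C, D
Pot 3: 78 chips, eligible: C, D

Derivation:
Contributions (after 7 returned to C): A=15, B=25, C=49, D=49, E=14
Folded: B
Pot levels (distinct totals of non-folded players): 14, 15, 49
Layer 1-14: 14 each from A, B, C, D, E = 14*5 = 70 chips; eligible A, C, D, E
Layer 15-15: 1 each from A, B, C, D = 1*4 = 4 chips; eligible A, C, D
Layer 16-49: B 10 + C 34 + D 34 = 78 chips; eligible C, D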